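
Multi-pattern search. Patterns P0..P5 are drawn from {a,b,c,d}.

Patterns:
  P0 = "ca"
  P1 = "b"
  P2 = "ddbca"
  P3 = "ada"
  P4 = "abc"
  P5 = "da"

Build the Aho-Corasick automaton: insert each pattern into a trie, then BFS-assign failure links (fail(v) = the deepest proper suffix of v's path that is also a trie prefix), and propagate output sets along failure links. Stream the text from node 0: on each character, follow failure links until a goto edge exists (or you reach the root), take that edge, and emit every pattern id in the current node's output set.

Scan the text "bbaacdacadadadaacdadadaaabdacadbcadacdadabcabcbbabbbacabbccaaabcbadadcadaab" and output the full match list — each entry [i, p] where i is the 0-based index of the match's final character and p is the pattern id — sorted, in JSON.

Build:
Trie nodes:
  n0 'ε': a→9 b→3 c→1 d→4
  n1 'c': a→2
  n2 'ca': ·  [P0 ends]
  n3 'b': ·  [P1 ends]
  n4 'd': a→14 d→5
  n5 'dd': b→6
  n6 'ddb': c→7
  n7 'ddbc': a→8
  n8 'ddbca': ·  [P2 ends]
  n9 'a': b→12 d→10
  n10 'ad': a→11
  n11 'ada': ·  [P3 ends]
  n12 'ab': c→13
  n13 'abc': ·  [P4 ends]
  n14 'da': ·  [P5 ends]

BFS fail/out derivation:
  fail(1) 'c': from fail(0)=0 chase 'c': 0 ⇒ 0;  out=∅∪out(0)=∅
  fail(3) 'b': from fail(0)=0 chase 'b': 0 ⇒ 0;  out={1}∪out(0)={1}
  fail(4) 'd': from fail(0)=0 chase 'd': 0 ⇒ 0;  out=∅∪out(0)=∅
  fail(9) 'a': from fail(0)=0 chase 'a': 0 ⇒ 0;  out=∅∪out(0)=∅
  fail(2) 'ca': from fail(1)=0 chase 'a': 0 ⇒ 9;  out={0}∪out(9)={0}
  fail(5) 'dd': from fail(4)=0 chase 'd': 0 ⇒ 4;  out=∅∪out(4)=∅
  fail(10) 'ad': from fail(9)=0 chase 'd': 0 ⇒ 4;  out=∅∪out(4)=∅
  fail(12) 'ab': from fail(9)=0 chase 'b': 0 ⇒ 3;  out=∅∪out(3)={1}
  fail(14) 'da': from fail(4)=0 chase 'a': 0 ⇒ 9;  out={5}∪out(9)={5}
  fail(6) 'ddb': from fail(5)=4 chase 'b': 4→0 ⇒ 3;  out=∅∪out(3)={1}
  fail(11) 'ada': from fail(10)=4 chase 'a': 4 ⇒ 14;  out={3}∪out(14)={3,5}
  fail(13) 'abc': from fail(12)=3 chase 'c': 3→0 ⇒ 1;  out={4}∪out(1)={4}
  fail(7) 'ddbc': from fail(6)=3 chase 'c': 3→0 ⇒ 1;  out=∅∪out(1)=∅
  fail(8) 'ddbca': from fail(7)=1 chase 'a': 1 ⇒ 2;  out={2}∪out(2)={0,2}

Run:
[0] read 'b'  n0⇒n3  emit P1@[0:0]
[1] read 'b'  n3⇒n3 (via fail)  emit P1@[1:1]
[2] read 'a'  n3⇒n9 (via fail)
[3] read 'a'  n9⇒n9 (via fail)
[4] read 'c'  n9⇒n1 (via fail)
[5] read 'd'  n1⇒n4 (via fail)
[6] read 'a'  n4⇒n14  emit P5@[5:6]
[7] read 'c'  n14⇒n1 (via fail)
[8] read 'a'  n1⇒n2  emit P0@[7:8]
[9] read 'd'  n2⇒n10 (via fail)
[10] read 'a'  n10⇒n11  emit P3@[8:10],P5@[9:10]
[11] read 'd'  n11⇒n10 (via fail)
[12] read 'a'  n10⇒n11  emit P3@[10:12],P5@[11:12]
[13] read 'd'  n11⇒n10 (via fail)
[14] read 'a'  n10⇒n11  emit P3@[12:14],P5@[13:14]
[15] read 'a'  n11⇒n9 (via fail)
[16] read 'c'  n9⇒n1 (via fail)
[17] read 'd'  n1⇒n4 (via fail)
[18] read 'a'  n4⇒n14  emit P5@[17:18]
[19] read 'd'  n14⇒n10 (via fail)
[20] read 'a'  n10⇒n11  emit P3@[18:20],P5@[19:20]
[21] read 'd'  n11⇒n10 (via fail)
[22] read 'a'  n10⇒n11  emit P3@[20:22],P5@[21:22]
[23] read 'a'  n11⇒n9 (via fail)
[24] read 'a'  n9⇒n9 (via fail)
[25] read 'b'  n9⇒n12  emit P1@[25:25]
[26] read 'd'  n12⇒n4 (via fail)
[27] read 'a'  n4⇒n14  emit P5@[26:27]
[28] read 'c'  n14⇒n1 (via fail)
[29] read 'a'  n1⇒n2  emit P0@[28:29]
[30] read 'd'  n2⇒n10 (via fail)
[31] read 'b'  n10⇒n3 (via fail)  emit P1@[31:31]
[32] read 'c'  n3⇒n1 (via fail)
[33] read 'a'  n1⇒n2  emit P0@[32:33]
[34] read 'd'  n2⇒n10 (via fail)
[35] read 'a'  n10⇒n11  emit P3@[33:35],P5@[34:35]
[36] read 'c'  n11⇒n1 (via fail)
[37] read 'd'  n1⇒n4 (via fail)
[38] read 'a'  n4⇒n14  emit P5@[37:38]
[39] read 'd'  n14⇒n10 (via fail)
[40] read 'a'  n10⇒n11  emit P3@[38:40],P5@[39:40]
[41] read 'b'  n11⇒n12 (via fail)  emit P1@[41:41]
[42] read 'c'  n12⇒n13  emit P4@[40:42]
[43] read 'a'  n13⇒n2 (via fail)  emit P0@[42:43]
[44] read 'b'  n2⇒n12 (via fail)  emit P1@[44:44]
[45] read 'c'  n12⇒n13  emit P4@[43:45]
[46] read 'b'  n13⇒n3 (via fail)  emit P1@[46:46]
[47] read 'b'  n3⇒n3 (via fail)  emit P1@[47:47]
[48] read 'a'  n3⇒n9 (via fail)
[49] read 'b'  n9⇒n12  emit P1@[49:49]
[50] read 'b'  n12⇒n3 (via fail)  emit P1@[50:50]
[51] read 'b'  n3⇒n3 (via fail)  emit P1@[51:51]
[52] read 'a'  n3⇒n9 (via fail)
[53] read 'c'  n9⇒n1 (via fail)
[54] read 'a'  n1⇒n2  emit P0@[53:54]
[55] read 'b'  n2⇒n12 (via fail)  emit P1@[55:55]
[56] read 'b'  n12⇒n3 (via fail)  emit P1@[56:56]
[57] read 'c'  n3⇒n1 (via fail)
[58] read 'c'  n1⇒n1 (via fail)
[59] read 'a'  n1⇒n2  emit P0@[58:59]
[60] read 'a'  n2⇒n9 (via fail)
[61] read 'a'  n9⇒n9 (via fail)
[62] read 'b'  n9⇒n12  emit P1@[62:62]
[63] read 'c'  n12⇒n13  emit P4@[61:63]
[64] read 'b'  n13⇒n3 (via fail)  emit P1@[64:64]
[65] read 'a'  n3⇒n9 (via fail)
[66] read 'd'  n9⇒n10
[67] read 'a'  n10⇒n11  emit P3@[65:67],P5@[66:67]
[68] read 'd'  n11⇒n10 (via fail)
[69] read 'c'  n10⇒n1 (via fail)
[70] read 'a'  n1⇒n2  emit P0@[69:70]
[71] read 'd'  n2⇒n10 (via fail)
[72] read 'a'  n10⇒n11  emit P3@[70:72],P5@[71:72]
[73] read 'a'  n11⇒n9 (via fail)
[74] read 'b'  n9⇒n12  emit P1@[74:74]

Matches: [[0,1],[1,1],[6,5],[8,0],[10,3],[10,5],[12,3],[12,5],[14,3],[14,5],[18,5],[20,3],[20,5],[22,3],[22,5],[25,1],[27,5],[29,0],[31,1],[33,0],[35,3],[35,5],[38,5],[40,3],[40,5],[41,1],[42,4],[43,0],[44,1],[45,4],[46,1],[47,1],[49,1],[50,1],[51,1],[54,0],[55,1],[56,1],[59,0],[62,1],[63,4],[64,1],[67,3],[67,5],[70,0],[72,3],[72,5],[74,1]]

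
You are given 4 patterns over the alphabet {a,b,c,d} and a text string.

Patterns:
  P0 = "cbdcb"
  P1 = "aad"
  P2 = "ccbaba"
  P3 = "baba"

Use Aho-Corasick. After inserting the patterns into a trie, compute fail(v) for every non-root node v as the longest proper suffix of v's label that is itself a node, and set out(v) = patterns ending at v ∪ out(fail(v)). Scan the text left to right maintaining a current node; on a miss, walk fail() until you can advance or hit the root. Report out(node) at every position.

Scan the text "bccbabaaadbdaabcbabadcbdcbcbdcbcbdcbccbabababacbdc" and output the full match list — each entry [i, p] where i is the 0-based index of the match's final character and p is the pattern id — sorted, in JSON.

Build automaton:
Trie nodes:
  n0 'ε': a→6 b→14 c→1
  n1 'c': b→2 c→9
  n2 'cb': d→3
  n3 'cbd': c→4
  n4 'cbdc': b→5
  n5 'cbdcb': ·  ←P0
  n6 'a': a→7
  n7 'aa': d→8
  n8 'aad': ·  ←P1
  n9 'cc': b→10
  n10 'ccb': a→11
  n11 'ccba': b→12
  n12 'ccbab': a→13
  n13 'ccbaba': ·  ←P2
  n14 'b': a→15
  n15 'ba': b→16
  n16 'bab': a→17
  n17 'baba': ·  ←P3

Failure links (BFS by depth):
  n1('c'): parent n0 fail=0; on 'c' 0 → fail=0;  out ∅∪∅=∅
  n6('a'): parent n0 fail=0; on 'a' 0 → fail=0;  out ∅∪∅=∅
  n14('b'): parent n0 fail=0; on 'b' 0 → fail=0;  out ∅∪∅=∅
  n2('cb'): parent n1 fail=0; on 'b' 0 → fail=14;  out ∅∪∅=∅
  n7('aa'): parent n6 fail=0; on 'a' 0 → fail=6;  out ∅∪∅=∅
  n9('cc'): parent n1 fail=0; on 'c' 0 → fail=1;  out ∅∪∅=∅
  n15('ba'): parent n14 fail=0; on 'a' 0 → fail=6;  out ∅∪∅=∅
  n3('cbd'): parent n2 fail=14; on 'd' 14→0 → fail=0;  out ∅∪∅=∅
  n8('aad'): parent n7 fail=6; on 'd' 6→0 → fail=0;  out {1}∪∅={1}
  n10('ccb'): parent n9 fail=1; on 'b' 1 → fail=2;  out ∅∪∅=∅
  n16('bab'): parent n15 fail=6; on 'b' 6→0 → fail=14;  out ∅∪∅=∅
  n4('cbdc'): parent n3 fail=0; on 'c' 0 → fail=1;  out ∅∪∅=∅
  n11('ccba'): parent n10 fail=2; on 'a' 2→14 → fail=15;  out ∅∪∅=∅
  n17('baba'): parent n16 fail=14; on 'a' 14 → fail=15;  out {3}∪∅={3}
  n5('cbdcb'): parent n4 fail=1; on 'b' 1 → fail=2;  out {0}∪∅={0}
  n12('ccbab'): parent n11 fail=15; on 'b' 15 → fail=16;  out ∅∪∅=∅
  n13('ccbaba'): parent n12 fail=16; on 'a' 16 → fail=17;  out {2}∪{3}={2,3}

Scan:
[0] read 'b'  n0⇒n14
[1] read 'c'  n14⇒n1 ·f
[2] read 'c'  n1⇒n9
[3] read 'b'  n9⇒n10
[4] read 'a'  n10⇒n11
[5] read 'b'  n11⇒n12
[6] read 'a'  n12⇒n13  emit P2@[1:6],P3@[3:6]
[7] read 'a'  n13⇒n7 ·f
[8] read 'a'  n7⇒n7 ·f
[9] read 'd'  n7⇒n8  emit P1@[7:9]
[10] read 'b'  n8⇒n14 ·f
[11] read 'd'  n14⇒n0 ·f
[12] read 'a'  n0⇒n6
[13] read 'a'  n6⇒n7
[14] read 'b'  n7⇒n14 ·f
[15] read 'c'  n14⇒n1 ·f
[16] read 'b'  n1⇒n2
[17] read 'a'  n2⇒n15 ·f
[18] read 'b'  n15⇒n16
[19] read 'a'  n16⇒n17  emit P3@[16:19]
[20] read 'd'  n17⇒n0 ·f
[21] read 'c'  n0⇒n1
[22] read 'b'  n1⇒n2
[23] read 'd'  n2⇒n3
[24] read 'c'  n3⇒n4
[25] read 'b'  n4⇒n5  emit P0@[21:25]
[26] read 'c'  n5⇒n1 ·f
[27] read 'b'  n1⇒n2
[28] read 'd'  n2⇒n3
[29] read 'c'  n3⇒n4
[30] read 'b'  n4⇒n5  emit P0@[26:30]
[31] read 'c'  n5⇒n1 ·f
[32] read 'b'  n1⇒n2
[33] read 'd'  n2⇒n3
[34] read 'c'  n3⇒n4
[35] read 'b'  n4⇒n5  emit P0@[31:35]
[36] read 'c'  n5⇒n1 ·f
[37] read 'c'  n1⇒n9
[38] read 'b'  n9⇒n10
[39] read 'a'  n10⇒n11
[40] read 'b'  n11⇒n12
[41] read 'a'  n12⇒n13  emit P2@[36:41],P3@[38:41]
[42] read 'b'  n13⇒n16 ·f
[43] read 'a'  n16⇒n17  emit P3@[40:43]
[44] read 'b'  n17⇒n16 ·f
[45] read 'a'  n16⇒n17  emit P3@[42:45]
[46] read 'c'  n17⇒n1 ·f
[47] read 'b'  n1⇒n2
[48] read 'd'  n2⇒n3
[49] read 'c'  n3⇒n4

Matches: [[6,2],[6,3],[9,1],[19,3],[25,0],[30,0],[35,0],[41,2],[41,3],[43,3],[45,3]]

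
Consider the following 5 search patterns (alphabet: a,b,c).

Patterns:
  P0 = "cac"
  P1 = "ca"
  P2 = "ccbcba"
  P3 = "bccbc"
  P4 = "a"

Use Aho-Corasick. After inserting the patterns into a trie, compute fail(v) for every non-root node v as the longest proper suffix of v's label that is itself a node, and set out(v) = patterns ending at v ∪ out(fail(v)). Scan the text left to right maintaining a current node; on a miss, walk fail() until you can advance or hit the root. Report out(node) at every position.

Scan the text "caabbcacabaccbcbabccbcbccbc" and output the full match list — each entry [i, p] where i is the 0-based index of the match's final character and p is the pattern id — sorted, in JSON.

Build:
Trie (insert patterns):
  0='ε' goto a→14 b→9 c→1
  1='c' goto a→2 c→4
  2='ca' goto c→3  ←P1
  3='cac' goto ·  ←P0
  4='cc' goto b→5
  5='ccb' goto c→6
  6='ccbc' goto b→7
  7='ccbcb' goto a→8
  8='ccbcba' goto ·  ←P2
  9='b' goto c→10
  10='bc' goto c→11
  11='bcc' goto b→12
  12='bccb' goto c→13
  13='bccbc' goto ·  ←P3
  14='a' goto ·  ←P4

BFS fail/out derivation:
  fail(1) 'c': from fail(0)=0 chase 'c': 0 ⇒ 0;  out=∅∪out(0)=∅
  fail(9) 'b': from fail(0)=0 chase 'b': 0 ⇒ 0;  out=∅∪out(0)=∅
  fail(14) 'a': from fail(0)=0 chase 'a': 0 ⇒ 0;  out={4}∪out(0)={4}
  fail(2) 'ca': from fail(1)=0 chase 'a': 0 ⇒ 14;  out={1}∪out(14)={1,4}
  fail(4) 'cc': from fail(1)=0 chase 'c': 0 ⇒ 1;  out=∅∪out(1)=∅
  fail(10) 'bc': from fail(9)=0 chase 'c': 0 ⇒ 1;  out=∅∪out(1)=∅
  fail(3) 'cac': from fail(2)=14 chase 'c': 14→0 ⇒ 1;  out={0}∪out(1)={0}
  fail(5) 'ccb': from fail(4)=1 chase 'b': 1→0 ⇒ 9;  out=∅∪out(9)=∅
  fail(11) 'bcc': from fail(10)=1 chase 'c': 1 ⇒ 4;  out=∅∪out(4)=∅
  fail(6) 'ccbc': from fail(5)=9 chase 'c': 9 ⇒ 10;  out=∅∪out(10)=∅
  fail(12) 'bccb': from fail(11)=4 chase 'b': 4 ⇒ 5;  out=∅∪out(5)=∅
  fail(7) 'ccbcb': from fail(6)=10 chase 'b': 10→1→0 ⇒ 9;  out=∅∪out(9)=∅
  fail(13) 'bccbc': from fail(12)=5 chase 'c': 5 ⇒ 6;  out={3}∪out(6)={3}
  fail(8) 'ccbcba': from fail(7)=9 chase 'a': 9→0 ⇒ 14;  out={2}∪out(14)={2,4}

Run:
pos 0 'c': at 1
pos 1 'a': at 2  → match P1@[0:1],P4@[1:1]
pos 2 'a': at 14 (via fail)  → match P4@[2:2]
pos 3 'b': at 9 (via fail)
pos 4 'b': at 9 (via fail)
pos 5 'c': at 10
pos 6 'a': at 2 (via fail)  → match P1@[5:6],P4@[6:6]
pos 7 'c': at 3  → match P0@[5:7]
pos 8 'a': at 2 (via fail)  → match P1@[7:8],P4@[8:8]
pos 9 'b': at 9 (via fail)
pos 10 'a': at 14 (via fail)  → match P4@[10:10]
pos 11 'c': at 1 (via fail)
pos 12 'c': at 4
pos 13 'b': at 5
pos 14 'c': at 6
pos 15 'b': at 7
pos 16 'a': at 8  → match P2@[11:16],P4@[16:16]
pos 17 'b': at 9 (via fail)
pos 18 'c': at 10
pos 19 'c': at 11
pos 20 'b': at 12
pos 21 'c': at 13  → match P3@[17:21]
pos 22 'b': at 7 (via fail)
pos 23 'c': at 10 (via fail)
pos 24 'c': at 11
pos 25 'b': at 12
pos 26 'c': at 13  → match P3@[22:26]

Matches: [[1,1],[1,4],[2,4],[6,1],[6,4],[7,0],[8,1],[8,4],[10,4],[16,2],[16,4],[21,3],[26,3]]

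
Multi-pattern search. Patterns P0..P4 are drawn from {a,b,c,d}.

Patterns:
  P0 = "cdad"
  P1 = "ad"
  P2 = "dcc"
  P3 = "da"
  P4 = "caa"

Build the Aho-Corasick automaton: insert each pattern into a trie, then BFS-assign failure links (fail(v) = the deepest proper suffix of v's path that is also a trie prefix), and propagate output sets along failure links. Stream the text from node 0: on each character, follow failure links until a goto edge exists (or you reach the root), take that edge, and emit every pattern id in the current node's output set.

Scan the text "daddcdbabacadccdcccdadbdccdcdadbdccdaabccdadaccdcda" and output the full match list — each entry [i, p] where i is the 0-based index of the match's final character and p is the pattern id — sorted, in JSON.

Build automaton:
Trie (insert patterns):
  0='ε' goto a→5 c→1 d→7
  1='c' goto a→11 d→2
  2='cd' goto a→3
  3='cda' goto d→4
  4='cdad' goto ·  ←P0
  5='a' goto d→6
  6='ad' goto ·  ←P1
  7='d' goto a→10 c→8
  8='dc' goto c→9
  9='dcc' goto ·  ←P2
  10='da' goto ·  ←P3
  11='ca' goto a→12
  12='caa' goto ·  ←P4

Failure links (BFS by depth):
  fail(1) 'c': from fail(0)=0 chase 'c': 0 ⇒ 0;  out=∅∪out(0)=∅
  fail(5) 'a': from fail(0)=0 chase 'a': 0 ⇒ 0;  out=∅∪out(0)=∅
  fail(7) 'd': from fail(0)=0 chase 'd': 0 ⇒ 0;  out=∅∪out(0)=∅
  fail(2) 'cd': from fail(1)=0 chase 'd': 0 ⇒ 7;  out=∅∪out(7)=∅
  fail(6) 'ad': from fail(5)=0 chase 'd': 0 ⇒ 7;  out={1}∪out(7)={1}
  fail(8) 'dc': from fail(7)=0 chase 'c': 0 ⇒ 1;  out=∅∪out(1)=∅
  fail(10) 'da': from fail(7)=0 chase 'a': 0 ⇒ 5;  out={3}∪out(5)={3}
  fail(11) 'ca': from fail(1)=0 chase 'a': 0 ⇒ 5;  out=∅∪out(5)=∅
  fail(3) 'cda': from fail(2)=7 chase 'a': 7 ⇒ 10;  out=∅∪out(10)={3}
  fail(9) 'dcc': from fail(8)=1 chase 'c': 1→0 ⇒ 1;  out={2}∪out(1)={2}
  fail(12) 'caa': from fail(11)=5 chase 'a': 5→0 ⇒ 5;  out={4}∪out(5)={4}
  fail(4) 'cdad': from fail(3)=10 chase 'd': 10→5 ⇒ 6;  out={0}∪out(6)={0,1}

Scan:
[0] read 'd'  n0⇒n7
[1] read 'a'  n7⇒n10  → match P3@[0:1]
[2] read 'd'  n10⇒n6 (fail-walked)  → match P1@[1:2]
[3] read 'd'  n6⇒n7 (fail-walked)
[4] read 'c'  n7⇒n8
[5] read 'd'  n8⇒n2 (fail-walked)
[6] read 'b'  n2⇒n0 (fail-walked)
[7] read 'a'  n0⇒n5
[8] read 'b'  n5⇒n0 (fail-walked)
[9] read 'a'  n0⇒n5
[10] read 'c'  n5⇒n1 (fail-walked)
[11] read 'a'  n1⇒n11
[12] read 'd'  n11⇒n6 (fail-walked)  → match P1@[11:12]
[13] read 'c'  n6⇒n8 (fail-walked)
[14] read 'c'  n8⇒n9  → match P2@[12:14]
[15] read 'd'  n9⇒n2 (fail-walked)
[16] read 'c'  n2⇒n8 (fail-walked)
[17] read 'c'  n8⇒n9  → match P2@[15:17]
[18] read 'c'  n9⇒n1 (fail-walked)
[19] read 'd'  n1⇒n2
[20] read 'a'  n2⇒n3  → match P3@[19:20]
[21] read 'd'  n3⇒n4  → match P0@[18:21],P1@[20:21]
[22] read 'b'  n4⇒n0 (fail-walked)
[23] read 'd'  n0⇒n7
[24] read 'c'  n7⇒n8
[25] read 'c'  n8⇒n9  → match P2@[23:25]
[26] read 'd'  n9⇒n2 (fail-walked)
[27] read 'c'  n2⇒n8 (fail-walked)
[28] read 'd'  n8⇒n2 (fail-walked)
[29] read 'a'  n2⇒n3  → match P3@[28:29]
[30] read 'd'  n3⇒n4  → match P0@[27:30],P1@[29:30]
[31] read 'b'  n4⇒n0 (fail-walked)
[32] read 'd'  n0⇒n7
[33] read 'c'  n7⇒n8
[34] read 'c'  n8⇒n9  → match P2@[32:34]
[35] read 'd'  n9⇒n2 (fail-walked)
[36] read 'a'  n2⇒n3  → match P3@[35:36]
[37] read 'a'  n3⇒n5 (fail-walked)
[38] read 'b'  n5⇒n0 (fail-walked)
[39] read 'c'  n0⇒n1
[40] read 'c'  n1⇒n1 (fail-walked)
[41] read 'd'  n1⇒n2
[42] read 'a'  n2⇒n3  → match P3@[41:42]
[43] read 'd'  n3⇒n4  → match P0@[40:43],P1@[42:43]
[44] read 'a'  n4⇒n10 (fail-walked)  → match P3@[43:44]
[45] read 'c'  n10⇒n1 (fail-walked)
[46] read 'c'  n1⇒n1 (fail-walked)
[47] read 'd'  n1⇒n2
[48] read 'c'  n2⇒n8 (fail-walked)
[49] read 'd'  n8⇒n2 (fail-walked)
[50] read 'a'  n2⇒n3  → match P3@[49:50]

Matches: [[1,3],[2,1],[12,1],[14,2],[17,2],[20,3],[21,0],[21,1],[25,2],[29,3],[30,0],[30,1],[34,2],[36,3],[42,3],[43,0],[43,1],[44,3],[50,3]]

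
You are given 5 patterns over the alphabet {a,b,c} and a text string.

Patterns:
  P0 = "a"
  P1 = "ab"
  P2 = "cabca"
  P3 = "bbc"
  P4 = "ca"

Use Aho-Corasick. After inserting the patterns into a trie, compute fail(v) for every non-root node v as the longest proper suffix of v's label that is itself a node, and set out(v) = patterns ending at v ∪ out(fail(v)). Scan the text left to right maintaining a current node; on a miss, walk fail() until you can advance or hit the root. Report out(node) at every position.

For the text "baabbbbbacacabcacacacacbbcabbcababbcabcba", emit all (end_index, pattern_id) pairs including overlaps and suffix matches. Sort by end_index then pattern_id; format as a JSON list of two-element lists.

Build:
Trie nodes:
  0='ε' goto a→1 b→8 c→3
  1='a' goto b→2  [P0 ends]
  2='ab' goto ·  [P1 ends]
  3='c' goto a→4
  4='ca' goto b→5  [P4 ends]
  5='cab' goto c→6
  6='cabc' goto a→7
  7='cabca' goto ·  [P2 ends]
  8='b' goto b→9
  9='bb' goto c→10
  10='bbc' goto ·  [P3 ends]

BFS fail/out derivation:
  n1('a'): parent n0 fail=0; on 'a' 0 → fail=0;  out {0}∪∅={0}
  n3('c'): parent n0 fail=0; on 'c' 0 → fail=0;  out ∅∪∅=∅
  n8('b'): parent n0 fail=0; on 'b' 0 → fail=0;  out ∅∪∅=∅
  n2('ab'): parent n1 fail=0; on 'b' 0 → fail=8;  out {1}∪∅={1}
  n4('ca'): parent n3 fail=0; on 'a' 0 → fail=1;  out {4}∪{0}={0,4}
  n9('bb'): parent n8 fail=0; on 'b' 0 → fail=8;  out ∅∪∅=∅
  n5('cab'): parent n4 fail=1; on 'b' 1 → fail=2;  out ∅∪{1}={1}
  n10('bbc'): parent n9 fail=8; on 'c' 8→0 → fail=3;  out {3}∪∅={3}
  n6('cabc'): parent n5 fail=2; on 'c' 2→8→0 → fail=3;  out ∅∪∅=∅
  n7('cabca'): parent n6 fail=3; on 'a' 3 → fail=4;  out {2}∪{0,4}={0,2,4}

Run:
pos 0 'b': at 8
pos 1 'a': at 1 ·f  → match P0@[1:1]
pos 2 'a': at 1 ·f  → match P0@[2:2]
pos 3 'b': at 2  → match P1@[2:3]
pos 4 'b': at 9 ·f
pos 5 'b': at 9 ·f
pos 6 'b': at 9 ·f
pos 7 'b': at 9 ·f
pos 8 'a': at 1 ·f  → match P0@[8:8]
pos 9 'c': at 3 ·f
pos 10 'a': at 4  → match P0@[10:10],P4@[9:10]
pos 11 'c': at 3 ·f
pos 12 'a': at 4  → match P0@[12:12],P4@[11:12]
pos 13 'b': at 5  → match P1@[12:13]
pos 14 'c': at 6
pos 15 'a': at 7  → match P0@[15:15],P2@[11:15],P4@[14:15]
pos 16 'c': at 3 ·f
pos 17 'a': at 4  → match P0@[17:17],P4@[16:17]
pos 18 'c': at 3 ·f
pos 19 'a': at 4  → match P0@[19:19],P4@[18:19]
pos 20 'c': at 3 ·f
pos 21 'a': at 4  → match P0@[21:21],P4@[20:21]
pos 22 'c': at 3 ·f
pos 23 'b': at 8 ·f
pos 24 'b': at 9
pos 25 'c': at 10  → match P3@[23:25]
pos 26 'a': at 4 ·f  → match P0@[26:26],P4@[25:26]
pos 27 'b': at 5  → match P1@[26:27]
pos 28 'b': at 9 ·f
pos 29 'c': at 10  → match P3@[27:29]
pos 30 'a': at 4 ·f  → match P0@[30:30],P4@[29:30]
pos 31 'b': at 5  → match P1@[30:31]
pos 32 'a': at 1 ·f  → match P0@[32:32]
pos 33 'b': at 2  → match P1@[32:33]
pos 34 'b': at 9 ·f
pos 35 'c': at 10  → match P3@[33:35]
pos 36 'a': at 4 ·f  → match P0@[36:36],P4@[35:36]
pos 37 'b': at 5  → match P1@[36:37]
pos 38 'c': at 6
pos 39 'b': at 8 ·f
pos 40 'a': at 1 ·f  → match P0@[40:40]

Result: [[1,0],[2,0],[3,1],[8,0],[10,0],[10,4],[12,0],[12,4],[13,1],[15,0],[15,2],[15,4],[17,0],[17,4],[19,0],[19,4],[21,0],[21,4],[25,3],[26,0],[26,4],[27,1],[29,3],[30,0],[30,4],[31,1],[32,0],[33,1],[35,3],[36,0],[36,4],[37,1],[40,0]]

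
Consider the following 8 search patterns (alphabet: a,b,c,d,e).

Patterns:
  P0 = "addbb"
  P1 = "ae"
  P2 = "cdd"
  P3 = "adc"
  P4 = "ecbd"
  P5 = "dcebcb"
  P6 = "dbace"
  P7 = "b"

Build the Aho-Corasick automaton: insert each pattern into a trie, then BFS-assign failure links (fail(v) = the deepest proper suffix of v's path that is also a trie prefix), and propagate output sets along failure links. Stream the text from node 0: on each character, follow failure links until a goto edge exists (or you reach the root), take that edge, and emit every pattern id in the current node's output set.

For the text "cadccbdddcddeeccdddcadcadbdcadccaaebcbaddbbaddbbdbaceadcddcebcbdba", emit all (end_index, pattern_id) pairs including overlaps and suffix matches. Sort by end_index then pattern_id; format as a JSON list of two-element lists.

Build automaton:
Trie (insert patterns):
  0='ε' goto a→1 b→25 c→7 d→15 e→11
  1='a' goto d→2 e→6
  2='ad' goto c→10 d→3
  3='add' goto b→4
  4='addb' goto b→5
  5='addbb' goto ·  [P0 ends]
  6='ae' goto ·  [P1 ends]
  7='c' goto d→8
  8='cd' goto d→9
  9='cdd' goto ·  [P2 ends]
  10='adc' goto ·  [P3 ends]
  11='e' goto c→12
  12='ec' goto b→13
  13='ecb' goto d→14
  14='ecbd' goto ·  [P4 ends]
  15='d' goto b→21 c→16
  16='dc' goto e→17
  17='dce' goto b→18
  18='dceb' goto c→19
  19='dcebc' goto b→20
  20='dcebcb' goto ·  [P5 ends]
  21='db' goto a→22
  22='dba' goto c→23
  23='dbac' goto e→24
  24='dbace' goto ·  [P6 ends]
  25='b' goto ·  [P7 ends]

Failure links (BFS by depth):
  fail(1) 'a': from fail(0)=0 chase 'a': 0 ⇒ 0;  out=∅∪out(0)=∅
  fail(7) 'c': from fail(0)=0 chase 'c': 0 ⇒ 0;  out=∅∪out(0)=∅
  fail(11) 'e': from fail(0)=0 chase 'e': 0 ⇒ 0;  out=∅∪out(0)=∅
  fail(15) 'd': from fail(0)=0 chase 'd': 0 ⇒ 0;  out=∅∪out(0)=∅
  fail(25) 'b': from fail(0)=0 chase 'b': 0 ⇒ 0;  out={7}∪out(0)={7}
  fail(2) 'ad': from fail(1)=0 chase 'd': 0 ⇒ 15;  out=∅∪out(15)=∅
  fail(6) 'ae': from fail(1)=0 chase 'e': 0 ⇒ 11;  out={1}∪out(11)={1}
  fail(8) 'cd': from fail(7)=0 chase 'd': 0 ⇒ 15;  out=∅∪out(15)=∅
  fail(12) 'ec': from fail(11)=0 chase 'c': 0 ⇒ 7;  out=∅∪out(7)=∅
  fail(16) 'dc': from fail(15)=0 chase 'c': 0 ⇒ 7;  out=∅∪out(7)=∅
  fail(21) 'db': from fail(15)=0 chase 'b': 0 ⇒ 25;  out=∅∪out(25)={7}
  fail(3) 'add': from fail(2)=15 chase 'd': 15→0 ⇒ 15;  out=∅∪out(15)=∅
  fail(9) 'cdd': from fail(8)=15 chase 'd': 15→0 ⇒ 15;  out={2}∪out(15)={2}
  fail(10) 'adc': from fail(2)=15 chase 'c': 15 ⇒ 16;  out={3}∪out(16)={3}
  fail(13) 'ecb': from fail(12)=7 chase 'b': 7→0 ⇒ 25;  out=∅∪out(25)={7}
  fail(17) 'dce': from fail(16)=7 chase 'e': 7→0 ⇒ 11;  out=∅∪out(11)=∅
  fail(22) 'dba': from fail(21)=25 chase 'a': 25→0 ⇒ 1;  out=∅∪out(1)=∅
  fail(4) 'addb': from fail(3)=15 chase 'b': 15 ⇒ 21;  out=∅∪out(21)={7}
  fail(14) 'ecbd': from fail(13)=25 chase 'd': 25→0 ⇒ 15;  out={4}∪out(15)={4}
  fail(18) 'dceb': from fail(17)=11 chase 'b': 11→0 ⇒ 25;  out=∅∪out(25)={7}
  fail(23) 'dbac': from fail(22)=1 chase 'c': 1→0 ⇒ 7;  out=∅∪out(7)=∅
  fail(5) 'addbb': from fail(4)=21 chase 'b': 21→25→0 ⇒ 25;  out={0}∪out(25)={0,7}
  fail(19) 'dcebc': from fail(18)=25 chase 'c': 25→0 ⇒ 7;  out=∅∪out(7)=∅
  fail(24) 'dbace': from fail(23)=7 chase 'e': 7→0 ⇒ 11;  out={6}∪out(11)={6}
  fail(20) 'dcebcb': from fail(19)=7 chase 'b': 7→0 ⇒ 25;  out={5}∪out(25)={5,7}

Run:
pos 0 'c': at 7
pos 1 'a': at 1 ·f
pos 2 'd': at 2
pos 3 'c': at 10  → match P3@[1:3]
pos 4 'c': at 7 ·f
pos 5 'b': at 25 ·f  → match P7@[5:5]
pos 6 'd': at 15 ·f
pos 7 'd': at 15 ·f
pos 8 'd': at 15 ·f
pos 9 'c': at 16
pos 10 'd': at 8 ·f
pos 11 'd': at 9  → match P2@[9:11]
pos 12 'e': at 11 ·f
pos 13 'e': at 11 ·f
pos 14 'c': at 12
pos 15 'c': at 7 ·f
pos 16 'd': at 8
pos 17 'd': at 9  → match P2@[15:17]
pos 18 'd': at 15 ·f
pos 19 'c': at 16
pos 20 'a': at 1 ·f
pos 21 'd': at 2
pos 22 'c': at 10  → match P3@[20:22]
pos 23 'a': at 1 ·f
pos 24 'd': at 2
pos 25 'b': at 21 ·f  → match P7@[25:25]
pos 26 'd': at 15 ·f
pos 27 'c': at 16
pos 28 'a': at 1 ·f
pos 29 'd': at 2
pos 30 'c': at 10  → match P3@[28:30]
pos 31 'c': at 7 ·f
pos 32 'a': at 1 ·f
pos 33 'a': at 1 ·f
pos 34 'e': at 6  → match P1@[33:34]
pos 35 'b': at 25 ·f  → match P7@[35:35]
pos 36 'c': at 7 ·f
pos 37 'b': at 25 ·f  → match P7@[37:37]
pos 38 'a': at 1 ·f
pos 39 'd': at 2
pos 40 'd': at 3
pos 41 'b': at 4  → match P7@[41:41]
pos 42 'b': at 5  → match P0@[38:42],P7@[42:42]
pos 43 'a': at 1 ·f
pos 44 'd': at 2
pos 45 'd': at 3
pos 46 'b': at 4  → match P7@[46:46]
pos 47 'b': at 5  → match P0@[43:47],P7@[47:47]
pos 48 'd': at 15 ·f
pos 49 'b': at 21  → match P7@[49:49]
pos 50 'a': at 22
pos 51 'c': at 23
pos 52 'e': at 24  → match P6@[48:52]
pos 53 'a': at 1 ·f
pos 54 'd': at 2
pos 55 'c': at 10  → match P3@[53:55]
pos 56 'd': at 8 ·f
pos 57 'd': at 9  → match P2@[55:57]
pos 58 'c': at 16 ·f
pos 59 'e': at 17
pos 60 'b': at 18  → match P7@[60:60]
pos 61 'c': at 19
pos 62 'b': at 20  → match P5@[57:62],P7@[62:62]
pos 63 'd': at 15 ·f
pos 64 'b': at 21  → match P7@[64:64]
pos 65 'a': at 22

All matches (sorted): [[3,3],[5,7],[11,2],[17,2],[22,3],[25,7],[30,3],[34,1],[35,7],[37,7],[41,7],[42,0],[42,7],[46,7],[47,0],[47,7],[49,7],[52,6],[55,3],[57,2],[60,7],[62,5],[62,7],[64,7]]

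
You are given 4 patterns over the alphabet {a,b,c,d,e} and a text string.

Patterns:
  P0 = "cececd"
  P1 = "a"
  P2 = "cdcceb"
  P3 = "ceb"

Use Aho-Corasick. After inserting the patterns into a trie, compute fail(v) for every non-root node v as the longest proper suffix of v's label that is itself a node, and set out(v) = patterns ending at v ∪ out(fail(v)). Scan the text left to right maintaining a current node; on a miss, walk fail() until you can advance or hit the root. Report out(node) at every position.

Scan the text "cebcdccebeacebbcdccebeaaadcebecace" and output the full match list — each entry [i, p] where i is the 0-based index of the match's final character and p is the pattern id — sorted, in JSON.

Build automaton:
Trie (insert patterns):
  n0 'ε': a→7 c→1
  n1 'c': d→8 e→2
  n2 'ce': b→13 c→3
  n3 'cec': e→4
  n4 'cece': c→5
  n5 'cecec': d→6
  n6 'cececd': ·  [P0 ends]
  n7 'a': ·  [P1 ends]
  n8 'cd': c→9
  n9 'cdc': c→10
  n10 'cdcc': e→11
  n11 'cdcce': b→12
  n12 'cdcceb': ·  [P2 ends]
  n13 'ceb': ·  [P3 ends]

Failure links (BFS by depth):
  fail(1) 'c': from fail(0)=0 chase 'c': 0 ⇒ 0;  out=∅∪out(0)=∅
  fail(7) 'a': from fail(0)=0 chase 'a': 0 ⇒ 0;  out={1}∪out(0)={1}
  fail(2) 'ce': from fail(1)=0 chase 'e': 0 ⇒ 0;  out=∅∪out(0)=∅
  fail(8) 'cd': from fail(1)=0 chase 'd': 0 ⇒ 0;  out=∅∪out(0)=∅
  fail(3) 'cec': from fail(2)=0 chase 'c': 0 ⇒ 1;  out=∅∪out(1)=∅
  fail(9) 'cdc': from fail(8)=0 chase 'c': 0 ⇒ 1;  out=∅∪out(1)=∅
  fail(13) 'ceb': from fail(2)=0 chase 'b': 0 ⇒ 0;  out={3}∪out(0)={3}
  fail(4) 'cece': from fail(3)=1 chase 'e': 1 ⇒ 2;  out=∅∪out(2)=∅
  fail(10) 'cdcc': from fail(9)=1 chase 'c': 1→0 ⇒ 1;  out=∅∪out(1)=∅
  fail(5) 'cecec': from fail(4)=2 chase 'c': 2 ⇒ 3;  out=∅∪out(3)=∅
  fail(11) 'cdcce': from fail(10)=1 chase 'e': 1 ⇒ 2;  out=∅∪out(2)=∅
  fail(6) 'cececd': from fail(5)=3 chase 'd': 3→1 ⇒ 8;  out={0}∪out(8)={0}
  fail(12) 'cdcceb': from fail(11)=2 chase 'b': 2 ⇒ 13;  out={2}∪out(13)={2,3}

Scan:
pos 0 'c': at 1
pos 1 'e': at 2
pos 2 'b': at 13  ** P3@[0:2]
pos 3 'c': at 1 ·f
pos 4 'd': at 8
pos 5 'c': at 9
pos 6 'c': at 10
pos 7 'e': at 11
pos 8 'b': at 12  ** P2@[3:8],P3@[6:8]
pos 9 'e': at 0 ·f
pos 10 'a': at 7  ** P1@[10:10]
pos 11 'c': at 1 ·f
pos 12 'e': at 2
pos 13 'b': at 13  ** P3@[11:13]
pos 14 'b': at 0 ·f
pos 15 'c': at 1
pos 16 'd': at 8
pos 17 'c': at 9
pos 18 'c': at 10
pos 19 'e': at 11
pos 20 'b': at 12  ** P2@[15:20],P3@[18:20]
pos 21 'e': at 0 ·f
pos 22 'a': at 7  ** P1@[22:22]
pos 23 'a': at 7 ·f  ** P1@[23:23]
pos 24 'a': at 7 ·f  ** P1@[24:24]
pos 25 'd': at 0 ·f
pos 26 'c': at 1
pos 27 'e': at 2
pos 28 'b': at 13  ** P3@[26:28]
pos 29 'e': at 0 ·f
pos 30 'c': at 1
pos 31 'a': at 7 ·f  ** P1@[31:31]
pos 32 'c': at 1 ·f
pos 33 'e': at 2

Matches: [[2,3],[8,2],[8,3],[10,1],[13,3],[20,2],[20,3],[22,1],[23,1],[24,1],[28,3],[31,1]]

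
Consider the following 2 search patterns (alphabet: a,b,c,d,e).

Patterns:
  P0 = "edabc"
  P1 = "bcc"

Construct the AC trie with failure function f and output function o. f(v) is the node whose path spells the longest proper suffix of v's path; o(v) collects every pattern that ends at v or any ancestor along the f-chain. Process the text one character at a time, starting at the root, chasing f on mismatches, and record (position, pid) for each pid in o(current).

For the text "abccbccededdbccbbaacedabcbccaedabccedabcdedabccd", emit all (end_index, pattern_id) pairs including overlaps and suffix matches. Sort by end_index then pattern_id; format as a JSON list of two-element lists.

Construct AC machine:
Trie nodes:
  n0 'ε': b→6 e→1
  n1 'e': d→2
  n2 'ed': a→3
  n3 'eda': b→4
  n4 'edab': c→5
  n5 'edabc': ·  [P0 ends]
  n6 'b': c→7
  n7 'bc': c→8
  n8 'bcc': ·  [P1 ends]

BFS fail/out derivation:
  fail(1) 'e': from fail(0)=0 chase 'e': 0 ⇒ 0;  out=∅∪out(0)=∅
  fail(6) 'b': from fail(0)=0 chase 'b': 0 ⇒ 0;  out=∅∪out(0)=∅
  fail(2) 'ed': from fail(1)=0 chase 'd': 0 ⇒ 0;  out=∅∪out(0)=∅
  fail(7) 'bc': from fail(6)=0 chase 'c': 0 ⇒ 0;  out=∅∪out(0)=∅
  fail(3) 'eda': from fail(2)=0 chase 'a': 0 ⇒ 0;  out=∅∪out(0)=∅
  fail(8) 'bcc': from fail(7)=0 chase 'c': 0 ⇒ 0;  out={1}∪out(0)={1}
  fail(4) 'edab': from fail(3)=0 chase 'b': 0 ⇒ 6;  out=∅∪out(6)=∅
  fail(5) 'edabc': from fail(4)=6 chase 'c': 6 ⇒ 7;  out={0}∪out(7)={0}

Run:
[0] read 'a'  n0⇒n0
[1] read 'b'  n0⇒n6
[2] read 'c'  n6⇒n7
[3] read 'c'  n7⇒n8  ** P1@[1:3]
[4] read 'b'  n8⇒n6 (via fail)
[5] read 'c'  n6⇒n7
[6] read 'c'  n7⇒n8  ** P1@[4:6]
[7] read 'e'  n8⇒n1 (via fail)
[8] read 'd'  n1⇒n2
[9] read 'e'  n2⇒n1 (via fail)
[10] read 'd'  n1⇒n2
[11] read 'd'  n2⇒n0 (via fail)
[12] read 'b'  n0⇒n6
[13] read 'c'  n6⇒n7
[14] read 'c'  n7⇒n8  ** P1@[12:14]
[15] read 'b'  n8⇒n6 (via fail)
[16] read 'b'  n6⇒n6 (via fail)
[17] read 'a'  n6⇒n0 (via fail)
[18] read 'a'  n0⇒n0
[19] read 'c'  n0⇒n0
[20] read 'e'  n0⇒n1
[21] read 'd'  n1⇒n2
[22] read 'a'  n2⇒n3
[23] read 'b'  n3⇒n4
[24] read 'c'  n4⇒n5  ** P0@[20:24]
[25] read 'b'  n5⇒n6 (via fail)
[26] read 'c'  n6⇒n7
[27] read 'c'  n7⇒n8  ** P1@[25:27]
[28] read 'a'  n8⇒n0 (via fail)
[29] read 'e'  n0⇒n1
[30] read 'd'  n1⇒n2
[31] read 'a'  n2⇒n3
[32] read 'b'  n3⇒n4
[33] read 'c'  n4⇒n5  ** P0@[29:33]
[34] read 'c'  n5⇒n8 (via fail)  ** P1@[32:34]
[35] read 'e'  n8⇒n1 (via fail)
[36] read 'd'  n1⇒n2
[37] read 'a'  n2⇒n3
[38] read 'b'  n3⇒n4
[39] read 'c'  n4⇒n5  ** P0@[35:39]
[40] read 'd'  n5⇒n0 (via fail)
[41] read 'e'  n0⇒n1
[42] read 'd'  n1⇒n2
[43] read 'a'  n2⇒n3
[44] read 'b'  n3⇒n4
[45] read 'c'  n4⇒n5  ** P0@[41:45]
[46] read 'c'  n5⇒n8 (via fail)  ** P1@[44:46]
[47] read 'd'  n8⇒n0 (via fail)

Result: [[3,1],[6,1],[14,1],[24,0],[27,1],[33,0],[34,1],[39,0],[45,0],[46,1]]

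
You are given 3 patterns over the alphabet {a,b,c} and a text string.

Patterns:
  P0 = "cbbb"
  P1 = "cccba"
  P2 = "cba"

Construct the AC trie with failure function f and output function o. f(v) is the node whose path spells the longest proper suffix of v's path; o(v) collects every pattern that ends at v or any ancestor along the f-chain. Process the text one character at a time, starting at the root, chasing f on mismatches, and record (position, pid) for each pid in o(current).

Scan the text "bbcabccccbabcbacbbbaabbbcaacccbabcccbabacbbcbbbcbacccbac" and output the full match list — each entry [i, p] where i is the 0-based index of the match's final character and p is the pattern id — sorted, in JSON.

Build:
Trie nodes:
  0='ε' goto c→1
  1='c' goto b→2 c→5
  2='cb' goto a→9 b→3
  3='cbb' goto b→4
  4='cbbb' goto ·  [P0 ends]
  5='cc' goto c→6
  6='ccc' goto b→7
  7='cccb' goto a→8
  8='cccba' goto ·  [P1 ends]
  9='cba' goto ·  [P2 ends]

BFS fail/out derivation:
  fail(1) 'c': from fail(0)=0 chase 'c': 0 ⇒ 0;  out=∅∪out(0)=∅
  fail(2) 'cb': from fail(1)=0 chase 'b': 0 ⇒ 0;  out=∅∪out(0)=∅
  fail(5) 'cc': from fail(1)=0 chase 'c': 0 ⇒ 1;  out=∅∪out(1)=∅
  fail(3) 'cbb': from fail(2)=0 chase 'b': 0 ⇒ 0;  out=∅∪out(0)=∅
  fail(6) 'ccc': from fail(5)=1 chase 'c': 1 ⇒ 5;  out=∅∪out(5)=∅
  fail(9) 'cba': from fail(2)=0 chase 'a': 0 ⇒ 0;  out={2}∪out(0)={2}
  fail(4) 'cbbb': from fail(3)=0 chase 'b': 0 ⇒ 0;  out={0}∪out(0)={0}
  fail(7) 'cccb': from fail(6)=5 chase 'b': 5→1 ⇒ 2;  out=∅∪out(2)=∅
  fail(8) 'cccba': from fail(7)=2 chase 'a': 2 ⇒ 9;  out={1}∪out(9)={1,2}

Scan:
pos 0 'b': at 0
pos 1 'b': at 0
pos 2 'c': at 1
pos 3 'a': at 0 (via fail)
pos 4 'b': at 0
pos 5 'c': at 1
pos 6 'c': at 5
pos 7 'c': at 6
pos 8 'c': at 6 (via fail)
pos 9 'b': at 7
pos 10 'a': at 8  → match P1@[6:10],P2@[8:10]
pos 11 'b': at 0 (via fail)
pos 12 'c': at 1
pos 13 'b': at 2
pos 14 'a': at 9  → match P2@[12:14]
pos 15 'c': at 1 (via fail)
pos 16 'b': at 2
pos 17 'b': at 3
pos 18 'b': at 4  → match P0@[15:18]
pos 19 'a': at 0 (via fail)
pos 20 'a': at 0
pos 21 'b': at 0
pos 22 'b': at 0
pos 23 'b': at 0
pos 24 'c': at 1
pos 25 'a': at 0 (via fail)
pos 26 'a': at 0
pos 27 'c': at 1
pos 28 'c': at 5
pos 29 'c': at 6
pos 30 'b': at 7
pos 31 'a': at 8  → match P1@[27:31],P2@[29:31]
pos 32 'b': at 0 (via fail)
pos 33 'c': at 1
pos 34 'c': at 5
pos 35 'c': at 6
pos 36 'b': at 7
pos 37 'a': at 8  → match P1@[33:37],P2@[35:37]
pos 38 'b': at 0 (via fail)
pos 39 'a': at 0
pos 40 'c': at 1
pos 41 'b': at 2
pos 42 'b': at 3
pos 43 'c': at 1 (via fail)
pos 44 'b': at 2
pos 45 'b': at 3
pos 46 'b': at 4  → match P0@[43:46]
pos 47 'c': at 1 (via fail)
pos 48 'b': at 2
pos 49 'a': at 9  → match P2@[47:49]
pos 50 'c': at 1 (via fail)
pos 51 'c': at 5
pos 52 'c': at 6
pos 53 'b': at 7
pos 54 'a': at 8  → match P1@[50:54],P2@[52:54]
pos 55 'c': at 1 (via fail)

Result: [[10,1],[10,2],[14,2],[18,0],[31,1],[31,2],[37,1],[37,2],[46,0],[49,2],[54,1],[54,2]]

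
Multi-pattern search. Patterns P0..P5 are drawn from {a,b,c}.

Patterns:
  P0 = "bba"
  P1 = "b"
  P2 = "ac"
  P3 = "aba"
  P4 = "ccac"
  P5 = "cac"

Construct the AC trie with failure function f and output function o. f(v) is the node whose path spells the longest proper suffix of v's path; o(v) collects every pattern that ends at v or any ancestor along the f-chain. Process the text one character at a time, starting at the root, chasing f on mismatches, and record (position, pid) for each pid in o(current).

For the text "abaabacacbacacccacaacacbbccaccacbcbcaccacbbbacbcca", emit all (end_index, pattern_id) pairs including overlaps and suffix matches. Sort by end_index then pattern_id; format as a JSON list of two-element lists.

Build:
Trie nodes:
  n0 'ε': a→4 b→1 c→8
  n1 'b': b→2  ←P1
  n2 'bb': a→3
  n3 'bba': ·  ←P0
  n4 'a': b→6 c→5
  n5 'ac': ·  ←P2
  n6 'ab': a→7
  n7 'aba': ·  ←P3
  n8 'c': a→12 c→9
  n9 'cc': a→10
  n10 'cca': c→11
  n11 'ccac': ·  ←P4
  n12 'ca': c→13
  n13 'cac': ·  ←P5

BFS fail/out derivation:
  n1('b'): parent n0 fail=0; on 'b' 0 → fail=0;  out {1}∪∅={1}
  n4('a'): parent n0 fail=0; on 'a' 0 → fail=0;  out ∅∪∅=∅
  n8('c'): parent n0 fail=0; on 'c' 0 → fail=0;  out ∅∪∅=∅
  n2('bb'): parent n1 fail=0; on 'b' 0 → fail=1;  out ∅∪{1}={1}
  n5('ac'): parent n4 fail=0; on 'c' 0 → fail=8;  out {2}∪∅={2}
  n6('ab'): parent n4 fail=0; on 'b' 0 → fail=1;  out ∅∪{1}={1}
  n9('cc'): parent n8 fail=0; on 'c' 0 → fail=8;  out ∅∪∅=∅
  n12('ca'): parent n8 fail=0; on 'a' 0 → fail=4;  out ∅∪∅=∅
  n3('bba'): parent n2 fail=1; on 'a' 1→0 → fail=4;  out {0}∪∅={0}
  n7('aba'): parent n6 fail=1; on 'a' 1→0 → fail=4;  out {3}∪∅={3}
  n10('cca'): parent n9 fail=8; on 'a' 8 → fail=12;  out ∅∪∅=∅
  n13('cac'): parent n12 fail=4; on 'c' 4 → fail=5;  out {5}∪{2}={2,5}
  n11('ccac'): parent n10 fail=12; on 'c' 12 → fail=13;  out {4}∪{2,5}={2,4,5}

Run:
[0] read 'a'  n0⇒n4
[1] read 'b'  n4⇒n6  → match P1@[1:1]
[2] read 'a'  n6⇒n7  → match P3@[0:2]
[3] read 'a'  n7⇒n4 (fail-walked)
[4] read 'b'  n4⇒n6  → match P1@[4:4]
[5] read 'a'  n6⇒n7  → match P3@[3:5]
[6] read 'c'  n7⇒n5 (fail-walked)  → match P2@[5:6]
[7] read 'a'  n5⇒n12 (fail-walked)
[8] read 'c'  n12⇒n13  → match P2@[7:8],P5@[6:8]
[9] read 'b'  n13⇒n1 (fail-walked)  → match P1@[9:9]
[10] read 'a'  n1⇒n4 (fail-walked)
[11] read 'c'  n4⇒n5  → match P2@[10:11]
[12] read 'a'  n5⇒n12 (fail-walked)
[13] read 'c'  n12⇒n13  → match P2@[12:13],P5@[11:13]
[14] read 'c'  n13⇒n9 (fail-walked)
[15] read 'c'  n9⇒n9 (fail-walked)
[16] read 'a'  n9⇒n10
[17] read 'c'  n10⇒n11  → match P2@[16:17],P4@[14:17],P5@[15:17]
[18] read 'a'  n11⇒n12 (fail-walked)
[19] read 'a'  n12⇒n4 (fail-walked)
[20] read 'c'  n4⇒n5  → match P2@[19:20]
[21] read 'a'  n5⇒n12 (fail-walked)
[22] read 'c'  n12⇒n13  → match P2@[21:22],P5@[20:22]
[23] read 'b'  n13⇒n1 (fail-walked)  → match P1@[23:23]
[24] read 'b'  n1⇒n2  → match P1@[24:24]
[25] read 'c'  n2⇒n8 (fail-walked)
[26] read 'c'  n8⇒n9
[27] read 'a'  n9⇒n10
[28] read 'c'  n10⇒n11  → match P2@[27:28],P4@[25:28],P5@[26:28]
[29] read 'c'  n11⇒n9 (fail-walked)
[30] read 'a'  n9⇒n10
[31] read 'c'  n10⇒n11  → match P2@[30:31],P4@[28:31],P5@[29:31]
[32] read 'b'  n11⇒n1 (fail-walked)  → match P1@[32:32]
[33] read 'c'  n1⇒n8 (fail-walked)
[34] read 'b'  n8⇒n1 (fail-walked)  → match P1@[34:34]
[35] read 'c'  n1⇒n8 (fail-walked)
[36] read 'a'  n8⇒n12
[37] read 'c'  n12⇒n13  → match P2@[36:37],P5@[35:37]
[38] read 'c'  n13⇒n9 (fail-walked)
[39] read 'a'  n9⇒n10
[40] read 'c'  n10⇒n11  → match P2@[39:40],P4@[37:40],P5@[38:40]
[41] read 'b'  n11⇒n1 (fail-walked)  → match P1@[41:41]
[42] read 'b'  n1⇒n2  → match P1@[42:42]
[43] read 'b'  n2⇒n2 (fail-walked)  → match P1@[43:43]
[44] read 'a'  n2⇒n3  → match P0@[42:44]
[45] read 'c'  n3⇒n5 (fail-walked)  → match P2@[44:45]
[46] read 'b'  n5⇒n1 (fail-walked)  → match P1@[46:46]
[47] read 'c'  n1⇒n8 (fail-walked)
[48] read 'c'  n8⇒n9
[49] read 'a'  n9⇒n10

All matches (sorted): [[1,1],[2,3],[4,1],[5,3],[6,2],[8,2],[8,5],[9,1],[11,2],[13,2],[13,5],[17,2],[17,4],[17,5],[20,2],[22,2],[22,5],[23,1],[24,1],[28,2],[28,4],[28,5],[31,2],[31,4],[31,5],[32,1],[34,1],[37,2],[37,5],[40,2],[40,4],[40,5],[41,1],[42,1],[43,1],[44,0],[45,2],[46,1]]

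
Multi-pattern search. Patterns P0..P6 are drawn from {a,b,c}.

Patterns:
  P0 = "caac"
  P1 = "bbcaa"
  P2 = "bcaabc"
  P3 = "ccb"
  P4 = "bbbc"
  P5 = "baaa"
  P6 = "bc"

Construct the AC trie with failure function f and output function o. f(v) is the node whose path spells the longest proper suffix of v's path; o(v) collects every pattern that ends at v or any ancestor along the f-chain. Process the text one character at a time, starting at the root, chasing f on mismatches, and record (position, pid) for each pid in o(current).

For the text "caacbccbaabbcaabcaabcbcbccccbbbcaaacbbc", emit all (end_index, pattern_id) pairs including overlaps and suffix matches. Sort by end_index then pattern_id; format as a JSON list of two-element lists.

Construct AC machine:
Trie nodes:
  0='ε' goto b→5 c→1
  1='c' goto a→2 c→15
  2='ca' goto a→3
  3='caa' goto c→4
  4='caac' goto ·  ←P0
  5='b' goto a→19 b→6 c→10
  6='bb' goto b→17 c→7
  7='bbc' goto a→8
  8='bbca' goto a→9
  9='bbcaa' goto ·  ←P1
  10='bc' goto a→11  ←P6
  11='bca' goto a→12
  12='bcaa' goto b→13
  13='bcaab' goto c→14
  14='bcaabc' goto ·  ←P2
  15='cc' goto b→16
  16='ccb' goto ·  ←P3
  17='bbb' goto c→18
  18='bbbc' goto ·  ←P4
  19='ba' goto a→20
  20='baa' goto a→21
  21='baaa' goto ·  ←P5

Failure links (BFS by depth):
  n1('c'): parent n0 fail=0; on 'c' 0 → fail=0;  out ∅∪∅=∅
  n5('b'): parent n0 fail=0; on 'b' 0 → fail=0;  out ∅∪∅=∅
  n2('ca'): parent n1 fail=0; on 'a' 0 → fail=0;  out ∅∪∅=∅
  n6('bb'): parent n5 fail=0; on 'b' 0 → fail=5;  out ∅∪∅=∅
  n10('bc'): parent n5 fail=0; on 'c' 0 → fail=1;  out {6}∪∅={6}
  n15('cc'): parent n1 fail=0; on 'c' 0 → fail=1;  out ∅∪∅=∅
  n19('ba'): parent n5 fail=0; on 'a' 0 → fail=0;  out ∅∪∅=∅
  n3('caa'): parent n2 fail=0; on 'a' 0 → fail=0;  out ∅∪∅=∅
  n7('bbc'): parent n6 fail=5; on 'c' 5 → fail=10;  out ∅∪{6}={6}
  n11('bca'): parent n10 fail=1; on 'a' 1 → fail=2;  out ∅∪∅=∅
  n16('ccb'): parent n15 fail=1; on 'b' 1→0 → fail=5;  out {3}∪∅={3}
  n17('bbb'): parent n6 fail=5; on 'b' 5 → fail=6;  out ∅∪∅=∅
  n20('baa'): parent n19 fail=0; on 'a' 0 → fail=0;  out ∅∪∅=∅
  n4('caac'): parent n3 fail=0; on 'c' 0 → fail=1;  out {0}∪∅={0}
  n8('bbca'): parent n7 fail=10; on 'a' 10 → fail=11;  out ∅∪∅=∅
  n12('bcaa'): parent n11 fail=2; on 'a' 2 → fail=3;  out ∅∪∅=∅
  n18('bbbc'): parent n17 fail=6; on 'c' 6 → fail=7;  out {4}∪{6}={4,6}
  n21('baaa'): parent n20 fail=0; on 'a' 0 → fail=0;  out {5}∪∅={5}
  n9('bbcaa'): parent n8 fail=11; on 'a' 11 → fail=12;  out {1}∪∅={1}
  n13('bcaab'): parent n12 fail=3; on 'b' 3→0 → fail=5;  out ∅∪∅=∅
  n14('bcaabc'): parent n13 fail=5; on 'c' 5 → fail=10;  out {2}∪{6}={2,6}

Text stream:
[0] read 'c'  n0⇒n1
[1] read 'a'  n1⇒n2
[2] read 'a'  n2⇒n3
[3] read 'c'  n3⇒n4  → match P0@[0:3]
[4] read 'b'  n4⇒n5 (fail-walked)
[5] read 'c'  n5⇒n10  → match P6@[4:5]
[6] read 'c'  n10⇒n15 (fail-walked)
[7] read 'b'  n15⇒n16  → match P3@[5:7]
[8] read 'a'  n16⇒n19 (fail-walked)
[9] read 'a'  n19⇒n20
[10] read 'b'  n20⇒n5 (fail-walked)
[11] read 'b'  n5⇒n6
[12] read 'c'  n6⇒n7  → match P6@[11:12]
[13] read 'a'  n7⇒n8
[14] read 'a'  n8⇒n9  → match P1@[10:14]
[15] read 'b'  n9⇒n13 (fail-walked)
[16] read 'c'  n13⇒n14  → match P2@[11:16],P6@[15:16]
[17] read 'a'  n14⇒n11 (fail-walked)
[18] read 'a'  n11⇒n12
[19] read 'b'  n12⇒n13
[20] read 'c'  n13⇒n14  → match P2@[15:20],P6@[19:20]
[21] read 'b'  n14⇒n5 (fail-walked)
[22] read 'c'  n5⇒n10  → match P6@[21:22]
[23] read 'b'  n10⇒n5 (fail-walked)
[24] read 'c'  n5⇒n10  → match P6@[23:24]
[25] read 'c'  n10⇒n15 (fail-walked)
[26] read 'c'  n15⇒n15 (fail-walked)
[27] read 'c'  n15⇒n15 (fail-walked)
[28] read 'b'  n15⇒n16  → match P3@[26:28]
[29] read 'b'  n16⇒n6 (fail-walked)
[30] read 'b'  n6⇒n17
[31] read 'c'  n17⇒n18  → match P4@[28:31],P6@[30:31]
[32] read 'a'  n18⇒n8 (fail-walked)
[33] read 'a'  n8⇒n9  → match P1@[29:33]
[34] read 'a'  n9⇒n0 (fail-walked)
[35] read 'c'  n0⇒n1
[36] read 'b'  n1⇒n5 (fail-walked)
[37] read 'b'  n5⇒n6
[38] read 'c'  n6⇒n7  → match P6@[37:38]

Result: [[3,0],[5,6],[7,3],[12,6],[14,1],[16,2],[16,6],[20,2],[20,6],[22,6],[24,6],[28,3],[31,4],[31,6],[33,1],[38,6]]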